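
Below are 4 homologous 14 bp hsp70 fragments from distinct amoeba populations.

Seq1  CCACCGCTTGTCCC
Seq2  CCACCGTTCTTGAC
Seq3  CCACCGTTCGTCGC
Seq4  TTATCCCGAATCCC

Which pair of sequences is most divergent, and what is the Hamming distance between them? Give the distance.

Pairwise Hamming distances:
  Seq1 vs Seq2: 5
  Seq1 vs Seq3: 3
  Seq1 vs Seq4: 7
  Seq2 vs Seq3: 3
  Seq2 vs Seq4: 10
  Seq3 vs Seq4: 9
The largest is 10, between Seq2 and Seq4.

10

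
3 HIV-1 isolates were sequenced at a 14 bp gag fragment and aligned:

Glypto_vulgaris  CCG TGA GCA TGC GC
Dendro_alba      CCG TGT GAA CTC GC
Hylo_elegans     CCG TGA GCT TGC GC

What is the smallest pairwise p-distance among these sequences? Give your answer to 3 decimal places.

0.071

Pairwise Hamming distances:
  Glypto_vulgaris vs Dendro_alba: 4
  Glypto_vulgaris vs Hylo_elegans: 1
  Dendro_alba vs Hylo_elegans: 5
The smallest is 1 mismatch, between Glypto_vulgaris and Hylo_elegans; p = 1/14 = 0.071.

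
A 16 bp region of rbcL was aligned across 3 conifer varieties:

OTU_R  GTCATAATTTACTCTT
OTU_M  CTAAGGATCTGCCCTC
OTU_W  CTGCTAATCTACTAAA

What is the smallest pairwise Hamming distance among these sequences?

Pairwise Hamming distances:
  OTU_R vs OTU_M: 8
  OTU_R vs OTU_W: 7
  OTU_M vs OTU_W: 9
The smallest is 7, between OTU_R and OTU_W.

7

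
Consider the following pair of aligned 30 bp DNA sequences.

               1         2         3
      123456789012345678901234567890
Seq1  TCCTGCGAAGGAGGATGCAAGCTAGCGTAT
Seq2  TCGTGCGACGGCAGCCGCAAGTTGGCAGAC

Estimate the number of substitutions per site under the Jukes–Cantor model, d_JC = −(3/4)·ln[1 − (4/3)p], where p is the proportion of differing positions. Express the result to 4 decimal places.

Differing sites — 3:C/G; 9:A/C; 12:A/C; 13:G/A; 15:A/C; 16:T/C; 22:C/T; 24:A/G; 27:G/A; 28:T/G; 30:T/C.
p = 11/30 = 0.366667.
d = −0.75 · ln(1 − (4/3)·0.366667) = −0.75 · ln(0.511111) = −0.75 · (-0.671168) = 0.5034.

0.5034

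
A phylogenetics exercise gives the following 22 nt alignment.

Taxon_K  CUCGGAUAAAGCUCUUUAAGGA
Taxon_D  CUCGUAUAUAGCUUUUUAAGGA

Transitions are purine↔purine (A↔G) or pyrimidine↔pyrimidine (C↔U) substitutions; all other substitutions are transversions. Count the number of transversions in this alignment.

Differing sites — 5:G/U (Tv); 9:A/U (Tv); 14:C/U (Ti).
Of the 3 differences, 1 transition and 2 transversions, so the answer is 2.

2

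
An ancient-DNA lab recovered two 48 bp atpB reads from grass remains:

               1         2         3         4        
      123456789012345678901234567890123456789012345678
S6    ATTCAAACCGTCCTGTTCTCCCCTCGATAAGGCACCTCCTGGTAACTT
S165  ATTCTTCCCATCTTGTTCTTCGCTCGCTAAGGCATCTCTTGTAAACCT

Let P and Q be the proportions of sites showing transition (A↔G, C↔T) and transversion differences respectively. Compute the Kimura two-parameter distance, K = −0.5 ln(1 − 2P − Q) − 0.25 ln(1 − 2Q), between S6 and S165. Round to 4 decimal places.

0.3382

The sequences differ at positions 5 (A/T, transversion), 6 (A/T, transversion), 7 (A/C, transversion), 10 (G/A, transition), 13 (C/T, transition), 20 (C/T, transition), 22 (C/G, transversion), 27 (A/C, transversion), 35 (C/T, transition), 39 (C/T, transition), 42 (G/T, transversion), 43 (T/A, transversion), 47 (T/C, transition).
Of the 13 differences, 6 transitions and 7 transversions over 48 sites: P = 6/48 = 0.125000, Q = 7/48 = 0.145833.
d = −0.5·ln(0.604167) − 0.25·ln(0.708334) = −0.5·(-0.503905) − 0.25·(-0.344840) = 0.3382.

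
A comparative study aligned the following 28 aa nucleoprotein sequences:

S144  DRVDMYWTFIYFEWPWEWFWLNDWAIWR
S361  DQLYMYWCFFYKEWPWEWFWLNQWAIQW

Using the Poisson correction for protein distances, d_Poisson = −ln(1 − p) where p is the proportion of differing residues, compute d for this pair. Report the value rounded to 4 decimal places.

Differing sites — 2:R/Q; 3:V/L; 4:D/Y; 8:T/C; 10:I/F; 12:F/K; 23:D/Q; 27:W/Q; 28:R/W.
p = 9/28 = 0.321429.
d = −ln(1 − 0.321429) = −ln(0.678571) = 0.3878.

0.3878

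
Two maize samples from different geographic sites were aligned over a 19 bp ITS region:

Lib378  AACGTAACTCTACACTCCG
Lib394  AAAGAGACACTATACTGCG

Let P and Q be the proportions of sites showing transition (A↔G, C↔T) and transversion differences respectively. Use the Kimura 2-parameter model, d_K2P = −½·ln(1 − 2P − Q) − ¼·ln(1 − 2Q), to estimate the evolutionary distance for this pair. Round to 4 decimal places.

Differing sites — 3:C/A (Tv); 5:T/A (Tv); 6:A/G (Ti); 9:T/A (Tv); 13:C/T (Ti); 17:C/G (Tv).
Of the 6 differences, 2 transitions and 4 transversions over 19 sites: P = 2/19 = 0.105263, Q = 4/19 = 0.210526.
d = −0.5·ln(0.578948) − 0.25·ln(0.578948) = −0.5·(-0.546543) − 0.25·(-0.546543) = 0.4099.

0.4099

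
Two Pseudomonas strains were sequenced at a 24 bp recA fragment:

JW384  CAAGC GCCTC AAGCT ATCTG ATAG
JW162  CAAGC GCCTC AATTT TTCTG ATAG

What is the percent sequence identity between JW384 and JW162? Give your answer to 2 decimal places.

Mismatches occur at site 13 (G/T), site 14 (C/T), site 16 (A/T).
21 of the 24 sites match, so the percent identity is 21/24 × 100 = 87.50%.

87.50%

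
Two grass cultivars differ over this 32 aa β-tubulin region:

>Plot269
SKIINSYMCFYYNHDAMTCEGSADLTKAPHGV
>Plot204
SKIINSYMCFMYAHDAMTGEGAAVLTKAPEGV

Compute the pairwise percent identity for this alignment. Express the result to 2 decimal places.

Mismatches occur at site 11 (Y↔M), site 13 (N↔A), site 19 (C↔G), site 22 (S↔A), site 24 (D↔V), site 30 (H↔E).
26 of the 32 sites match, so the percent identity is 26/32 × 100 = 81.25%.

81.25%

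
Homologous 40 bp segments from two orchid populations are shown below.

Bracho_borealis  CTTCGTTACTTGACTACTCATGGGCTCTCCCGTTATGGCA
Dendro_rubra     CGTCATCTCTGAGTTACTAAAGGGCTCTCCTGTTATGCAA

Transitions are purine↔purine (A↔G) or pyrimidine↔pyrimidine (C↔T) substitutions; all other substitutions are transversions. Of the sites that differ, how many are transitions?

The sequences differ at positions 2 (T/G, transversion), 5 (G/A, transition), 7 (T/C, transition), 8 (A/T, transversion), 11 (T/G, transversion), 12 (G/A, transition), 13 (A/G, transition), 14 (C/T, transition), 19 (C/A, transversion), 21 (T/A, transversion), 31 (C/T, transition), 38 (G/C, transversion), 39 (C/A, transversion).
Of the 13 differences, 6 transitions and 7 transversions, so the answer is 6.

6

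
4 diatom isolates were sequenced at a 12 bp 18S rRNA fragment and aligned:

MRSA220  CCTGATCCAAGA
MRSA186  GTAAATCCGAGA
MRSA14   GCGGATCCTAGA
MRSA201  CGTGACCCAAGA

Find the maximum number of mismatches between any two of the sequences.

Pairwise Hamming distances:
  MRSA220 vs MRSA186: 5
  MRSA220 vs MRSA14: 3
  MRSA220 vs MRSA201: 2
  MRSA186 vs MRSA14: 4
  MRSA186 vs MRSA201: 6
  MRSA14 vs MRSA201: 5
The largest is 6, between MRSA186 and MRSA201.

6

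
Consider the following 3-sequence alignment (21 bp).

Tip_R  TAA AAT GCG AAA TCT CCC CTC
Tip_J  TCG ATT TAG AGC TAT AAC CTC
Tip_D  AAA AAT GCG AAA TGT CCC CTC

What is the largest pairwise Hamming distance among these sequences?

11

Pairwise Hamming distances:
  Tip_R vs Tip_J: 10
  Tip_R vs Tip_D: 2
  Tip_J vs Tip_D: 11
The largest is 11, between Tip_J and Tip_D.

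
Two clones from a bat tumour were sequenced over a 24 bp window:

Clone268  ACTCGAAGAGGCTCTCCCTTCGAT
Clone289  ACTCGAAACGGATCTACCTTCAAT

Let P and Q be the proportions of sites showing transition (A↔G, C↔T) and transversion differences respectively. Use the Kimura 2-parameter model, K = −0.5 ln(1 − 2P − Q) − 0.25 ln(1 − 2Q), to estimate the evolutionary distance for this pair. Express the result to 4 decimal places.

0.2443

The sequences differ at positions 8 (G/A, transition), 9 (A/C, transversion), 12 (C/A, transversion), 16 (C/A, transversion), 22 (G/A, transition).
Of the 5 differences, 2 transitions and 3 transversions over 24 sites: P = 2/24 = 0.083333, Q = 3/24 = 0.125000.
d = −0.5·ln(0.708334) − 0.25·ln(0.750000) = −0.5·(-0.344840) − 0.25·(-0.287682) = 0.2443.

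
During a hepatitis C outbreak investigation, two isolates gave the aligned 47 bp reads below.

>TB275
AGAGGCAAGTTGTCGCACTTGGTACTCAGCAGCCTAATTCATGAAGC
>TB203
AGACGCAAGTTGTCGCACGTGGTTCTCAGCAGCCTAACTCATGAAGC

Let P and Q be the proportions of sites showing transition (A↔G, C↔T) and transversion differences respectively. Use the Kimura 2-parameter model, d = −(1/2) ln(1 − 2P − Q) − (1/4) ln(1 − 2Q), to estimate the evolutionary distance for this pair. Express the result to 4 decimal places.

0.0904

Differing sites — 4:G/C (Tv); 19:T/G (Tv); 24:A/T (Tv); 38:T/C (Ti).
Of the 4 differences, 1 transition and 3 transversions over 47 sites: P = 1/47 = 0.021277, Q = 3/47 = 0.063830.
d = −0.5·ln(0.893616) − 0.25·ln(0.872340) = −0.5·(-0.112479) − 0.25·(-0.136576) = 0.0904.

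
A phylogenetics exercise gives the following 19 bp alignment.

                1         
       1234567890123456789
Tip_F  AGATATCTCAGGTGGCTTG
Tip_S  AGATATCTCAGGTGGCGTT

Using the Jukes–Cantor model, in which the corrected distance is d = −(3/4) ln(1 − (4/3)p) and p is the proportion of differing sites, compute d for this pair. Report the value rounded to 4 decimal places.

Mismatches occur at site 17 (T→G), site 19 (G→T).
p = 2/19 = 0.105263.
d = −0.75 · ln(1 − (4/3)·0.105263) = −0.75 · ln(0.859649) = −0.75 · (-0.151231) = 0.1134.

0.1134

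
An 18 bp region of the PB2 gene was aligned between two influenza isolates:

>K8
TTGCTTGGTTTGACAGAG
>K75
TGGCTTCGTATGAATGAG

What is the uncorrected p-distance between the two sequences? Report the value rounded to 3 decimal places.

0.278

Mismatches occur at site 2 (T↔G), site 7 (G↔C), site 10 (T↔A), site 14 (C↔A), site 15 (A↔T).
There are 5 differences over 18 sites, so p = 5/18 = 0.278.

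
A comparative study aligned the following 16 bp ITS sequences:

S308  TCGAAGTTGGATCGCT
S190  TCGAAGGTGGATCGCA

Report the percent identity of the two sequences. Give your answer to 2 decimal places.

Mismatches occur at site 7 (T→G), site 16 (T→A).
14 of the 16 sites match, so the percent identity is 14/16 × 100 = 87.50%.

87.50%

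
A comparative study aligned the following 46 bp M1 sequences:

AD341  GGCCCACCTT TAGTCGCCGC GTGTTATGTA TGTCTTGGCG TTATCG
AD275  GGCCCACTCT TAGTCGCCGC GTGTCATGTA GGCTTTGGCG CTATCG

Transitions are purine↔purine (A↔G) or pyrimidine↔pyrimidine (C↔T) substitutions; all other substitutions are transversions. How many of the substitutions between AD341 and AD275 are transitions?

The sequences differ at positions 8 (C/T, transition), 9 (T/C, transition), 25 (T/C, transition), 31 (T/G, transversion), 33 (T/C, transition), 34 (C/T, transition), 41 (T/C, transition).
Of the 7 differences, 6 transitions and 1 transversion, so the answer is 6.

6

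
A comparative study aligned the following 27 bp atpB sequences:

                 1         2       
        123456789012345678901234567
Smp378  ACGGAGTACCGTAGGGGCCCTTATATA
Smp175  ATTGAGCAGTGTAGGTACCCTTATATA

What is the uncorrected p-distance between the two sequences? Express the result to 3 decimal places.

0.259

Differing sites — 2:C/T; 3:G/T; 7:T/C; 9:C/G; 10:C/T; 16:G/T; 17:G/A.
There are 7 differences over 27 sites, so p = 7/27 = 0.259.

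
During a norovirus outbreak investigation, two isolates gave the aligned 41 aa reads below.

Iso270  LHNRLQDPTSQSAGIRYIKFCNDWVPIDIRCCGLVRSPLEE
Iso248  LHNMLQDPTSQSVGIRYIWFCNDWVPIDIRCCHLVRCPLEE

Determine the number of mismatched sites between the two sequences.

5

Mismatches occur at site 4 (R→M), site 13 (A→V), site 19 (K→W), site 33 (G→H), site 37 (S→C).
That gives 5 mismatches out of 41 aligned sites, so the Hamming distance is 5.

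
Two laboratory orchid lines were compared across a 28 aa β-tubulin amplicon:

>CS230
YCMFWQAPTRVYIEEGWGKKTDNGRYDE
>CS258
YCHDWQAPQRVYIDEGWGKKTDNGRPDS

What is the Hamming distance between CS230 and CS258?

Differing sites — 3:M/H; 4:F/D; 9:T/Q; 14:E/D; 26:Y/P; 28:E/S.
That gives 6 mismatches out of 28 aligned sites, so the Hamming distance is 6.

6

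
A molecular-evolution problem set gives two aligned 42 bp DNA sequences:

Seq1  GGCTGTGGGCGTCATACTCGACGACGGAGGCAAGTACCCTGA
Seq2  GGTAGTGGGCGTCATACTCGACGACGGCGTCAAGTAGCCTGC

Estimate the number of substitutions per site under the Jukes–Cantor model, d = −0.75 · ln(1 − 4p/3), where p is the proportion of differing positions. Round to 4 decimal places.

0.1585

Differing sites — 3:C/T; 4:T/A; 28:A/C; 30:G/T; 37:C/G; 42:A/C.
p = 6/42 = 0.142857.
d = −0.75 · ln(1 − (4/3)·0.142857) = −0.75 · ln(0.809524) = −0.75 · (-0.211309) = 0.1585.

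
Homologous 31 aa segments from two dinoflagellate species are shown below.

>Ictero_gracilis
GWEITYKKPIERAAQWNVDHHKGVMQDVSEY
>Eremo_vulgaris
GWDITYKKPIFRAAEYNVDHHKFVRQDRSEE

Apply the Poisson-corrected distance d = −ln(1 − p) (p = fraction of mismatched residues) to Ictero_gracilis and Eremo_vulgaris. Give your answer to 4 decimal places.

0.2985

Mismatches occur at site 3 (E/D), site 11 (E/F), site 15 (Q/E), site 16 (W/Y), site 23 (G/F), site 25 (M/R), site 28 (V/R), site 31 (Y/E).
p = 8/31 = 0.258065.
d = −ln(1 − 0.258065) = −ln(0.741935) = 0.2985.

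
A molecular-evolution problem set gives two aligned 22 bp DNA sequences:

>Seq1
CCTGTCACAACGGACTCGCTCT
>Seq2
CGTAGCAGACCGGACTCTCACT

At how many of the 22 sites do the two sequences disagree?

7

The sequences differ at positions 2 (C/G), 4 (G/A), 5 (T/G), 8 (C/G), 10 (A/C), 18 (G/T), 20 (T/A).
That gives 7 mismatches out of 22 aligned sites, so the Hamming distance is 7.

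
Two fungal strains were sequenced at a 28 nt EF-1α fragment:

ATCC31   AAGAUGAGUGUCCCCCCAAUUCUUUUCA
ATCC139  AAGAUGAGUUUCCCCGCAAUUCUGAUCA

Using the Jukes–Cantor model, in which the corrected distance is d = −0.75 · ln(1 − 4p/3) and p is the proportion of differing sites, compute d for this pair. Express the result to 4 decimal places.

0.1585

Mismatches occur at site 10 (G/U), site 16 (C/G), site 24 (U/G), site 25 (U/A).
p = 4/28 = 0.142857.
d = −0.75 · ln(1 − (4/3)·0.142857) = −0.75 · ln(0.809524) = −0.75 · (-0.211309) = 0.1585.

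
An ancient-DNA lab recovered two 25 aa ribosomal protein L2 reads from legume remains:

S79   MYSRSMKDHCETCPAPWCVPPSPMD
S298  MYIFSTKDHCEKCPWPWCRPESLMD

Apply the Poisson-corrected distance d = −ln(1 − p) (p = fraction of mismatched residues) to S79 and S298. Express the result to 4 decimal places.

0.3857

Differing sites — 3:S/I; 4:R/F; 6:M/T; 12:T/K; 15:A/W; 19:V/R; 21:P/E; 23:P/L.
p = 8/25 = 0.320000.
d = −ln(1 − 0.320000) = −ln(0.680000) = 0.3857.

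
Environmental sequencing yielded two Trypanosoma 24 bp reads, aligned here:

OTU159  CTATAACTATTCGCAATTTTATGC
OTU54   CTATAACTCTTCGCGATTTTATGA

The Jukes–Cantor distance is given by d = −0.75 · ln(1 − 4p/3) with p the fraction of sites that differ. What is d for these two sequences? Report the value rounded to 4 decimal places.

Differing sites — 9:A/C; 15:A/G; 24:C/A.
p = 3/24 = 0.125000.
d = −0.75 · ln(1 − (4/3)·0.125000) = −0.75 · ln(0.833333) = −0.75 · (-0.182322) = 0.1367.

0.1367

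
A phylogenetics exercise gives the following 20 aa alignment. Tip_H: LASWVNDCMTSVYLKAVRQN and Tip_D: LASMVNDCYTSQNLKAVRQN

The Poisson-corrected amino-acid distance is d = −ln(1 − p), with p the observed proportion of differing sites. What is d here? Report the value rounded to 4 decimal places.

Mismatches occur at site 4 (W/M), site 9 (M/Y), site 12 (V/Q), site 13 (Y/N).
p = 4/20 = 0.200000.
d = −ln(1 − 0.200000) = −ln(0.800000) = 0.2231.

0.2231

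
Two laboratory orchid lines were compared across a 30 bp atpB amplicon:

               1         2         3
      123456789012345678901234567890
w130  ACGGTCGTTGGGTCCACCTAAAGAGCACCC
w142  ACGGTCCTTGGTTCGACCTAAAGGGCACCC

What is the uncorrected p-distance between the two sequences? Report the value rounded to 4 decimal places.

Mismatches occur at site 7 (G→C), site 12 (G→T), site 15 (C→G), site 24 (A→G).
There are 4 differences over 30 sites, so p = 4/30 = 0.1333.

0.1333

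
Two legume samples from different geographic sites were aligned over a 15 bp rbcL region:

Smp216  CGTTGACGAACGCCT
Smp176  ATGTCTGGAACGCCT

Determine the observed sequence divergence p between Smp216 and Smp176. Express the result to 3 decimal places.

0.400

Differing sites — 1:C/A; 2:G/T; 3:T/G; 5:G/C; 6:A/T; 7:C/G.
There are 6 differences over 15 sites, so p = 6/15 = 0.400.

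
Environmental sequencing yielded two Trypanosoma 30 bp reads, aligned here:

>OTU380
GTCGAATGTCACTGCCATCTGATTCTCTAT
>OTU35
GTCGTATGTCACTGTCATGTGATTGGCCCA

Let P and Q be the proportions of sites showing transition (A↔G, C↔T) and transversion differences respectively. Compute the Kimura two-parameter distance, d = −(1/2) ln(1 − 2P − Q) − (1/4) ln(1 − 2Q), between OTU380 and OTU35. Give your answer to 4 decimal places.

Differing sites — 5:A/T (Tv); 15:C/T (Ti); 19:C/G (Tv); 25:C/G (Tv); 26:T/G (Tv); 28:T/C (Ti); 29:A/C (Tv); 30:T/A (Tv).
Of the 8 differences, 2 transitions and 6 transversions over 30 sites: P = 2/30 = 0.066667, Q = 6/30 = 0.200000.
d = −0.5·ln(0.666666) − 0.25·ln(0.600000) = −0.5·(-0.405466) − 0.25·(-0.510826) = 0.3304.

0.3304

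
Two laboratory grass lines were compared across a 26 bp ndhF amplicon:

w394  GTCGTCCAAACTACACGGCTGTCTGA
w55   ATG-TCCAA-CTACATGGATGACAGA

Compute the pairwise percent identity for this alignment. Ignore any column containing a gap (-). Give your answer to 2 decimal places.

75.00%

Excluding the 2 gap columns leaves 24 comparable sites.
Differing sites — 1:G/A; 3:C/G; 16:C/T; 19:C/A; 22:T/A; 24:T/A.
18 of the 24 comparable sites match, so the percent identity is 18/24 × 100 = 75.00%.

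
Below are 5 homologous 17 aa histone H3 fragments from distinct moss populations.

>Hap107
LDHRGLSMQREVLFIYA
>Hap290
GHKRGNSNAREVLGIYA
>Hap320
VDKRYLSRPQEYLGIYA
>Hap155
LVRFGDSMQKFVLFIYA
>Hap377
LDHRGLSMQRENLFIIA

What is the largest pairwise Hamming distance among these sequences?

Pairwise Hamming distances:
  Hap107 vs Hap290: 7
  Hap107 vs Hap320: 8
  Hap107 vs Hap155: 6
  Hap107 vs Hap377: 2
  Hap290 vs Hap320: 8
  Hap290 vs Hap155: 10
  Hap290 vs Hap377: 9
  Hap320 vs Hap155: 12
  Hap320 vs Hap377: 9
  Hap155 vs Hap377: 8
The largest is 12, between Hap320 and Hap155.

12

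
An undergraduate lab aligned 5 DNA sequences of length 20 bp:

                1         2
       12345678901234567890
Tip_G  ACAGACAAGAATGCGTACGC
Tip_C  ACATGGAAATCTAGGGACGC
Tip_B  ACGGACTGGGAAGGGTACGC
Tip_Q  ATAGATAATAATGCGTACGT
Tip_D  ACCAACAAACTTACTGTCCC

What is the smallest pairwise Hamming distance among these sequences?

4

Pairwise Hamming distances:
  Tip_G vs Tip_C: 9
  Tip_G vs Tip_B: 6
  Tip_G vs Tip_Q: 4
  Tip_G vs Tip_D: 10
  Tip_C vs Tip_B: 12
  Tip_C vs Tip_Q: 11
  Tip_C vs Tip_D: 10
  Tip_B vs Tip_Q: 10
  Tip_B vs Tip_D: 14
  Tip_Q vs Tip_D: 13
The smallest is 4, between Tip_G and Tip_Q.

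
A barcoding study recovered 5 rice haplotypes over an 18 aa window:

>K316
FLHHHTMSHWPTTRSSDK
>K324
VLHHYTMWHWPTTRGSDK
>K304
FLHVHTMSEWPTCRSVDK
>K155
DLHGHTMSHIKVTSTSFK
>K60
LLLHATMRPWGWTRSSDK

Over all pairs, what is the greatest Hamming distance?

Pairwise Hamming distances:
  K316 vs K324: 4
  K316 vs K304: 4
  K316 vs K155: 8
  K316 vs K60: 7
  K324 vs K304: 8
  K324 vs K155: 10
  K324 vs K60: 8
  K304 vs K155: 11
  K304 vs K60: 10
  K155 vs K60: 12
The largest is 12, between K155 and K60.

12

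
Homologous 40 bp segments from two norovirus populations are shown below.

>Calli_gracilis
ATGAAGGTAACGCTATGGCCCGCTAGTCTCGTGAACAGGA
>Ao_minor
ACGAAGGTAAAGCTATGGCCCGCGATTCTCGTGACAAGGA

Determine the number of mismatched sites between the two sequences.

Mismatches occur at site 2 (T→C), site 11 (C→A), site 24 (T→G), site 26 (G→T), site 35 (A→C), site 36 (C→A).
That gives 6 mismatches out of 40 aligned sites, so the Hamming distance is 6.

6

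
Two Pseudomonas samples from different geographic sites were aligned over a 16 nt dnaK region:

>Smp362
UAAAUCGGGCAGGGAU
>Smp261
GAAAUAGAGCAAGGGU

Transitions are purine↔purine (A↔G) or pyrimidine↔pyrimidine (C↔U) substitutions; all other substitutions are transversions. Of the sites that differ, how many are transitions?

3

Differing sites — 1:U/G (Tv); 6:C/A (Tv); 8:G/A (Ti); 12:G/A (Ti); 15:A/G (Ti).
Of the 5 differences, 3 transitions and 2 transversions, so the answer is 3.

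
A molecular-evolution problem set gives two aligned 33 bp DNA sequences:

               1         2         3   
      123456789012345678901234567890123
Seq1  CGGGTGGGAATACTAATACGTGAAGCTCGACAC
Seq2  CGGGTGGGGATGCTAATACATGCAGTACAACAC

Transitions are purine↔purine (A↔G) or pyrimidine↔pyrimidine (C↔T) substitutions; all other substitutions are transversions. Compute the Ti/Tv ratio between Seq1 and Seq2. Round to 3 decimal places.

Differing sites — 9:A/G (Ti); 12:A/G (Ti); 20:G/A (Ti); 23:A/C (Tv); 26:C/T (Ti); 27:T/A (Tv); 29:G/A (Ti).
Of the 7 differences, 5 transitions and 2 transversions, so Ti/Tv = 5/2 = 2.500.

2.500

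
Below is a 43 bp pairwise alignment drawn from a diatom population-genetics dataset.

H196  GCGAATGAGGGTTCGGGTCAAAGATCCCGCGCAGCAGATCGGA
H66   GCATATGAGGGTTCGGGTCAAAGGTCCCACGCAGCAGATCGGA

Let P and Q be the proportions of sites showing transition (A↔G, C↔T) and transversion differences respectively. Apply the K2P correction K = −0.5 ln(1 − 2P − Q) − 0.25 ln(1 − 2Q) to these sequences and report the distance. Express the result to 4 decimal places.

Mismatches occur at site 3 (G→A, transition), site 4 (A→T, transversion), site 24 (A→G, transition), site 29 (G→A, transition).
Of the 4 differences, 3 transitions and 1 transversion over 43 sites: P = 3/43 = 0.069767, Q = 1/43 = 0.023256.
d = −0.5·ln(0.837210) − 0.25·ln(0.953488) = −0.5·(-0.177680) − 0.25·(-0.047628) = 0.1007.

0.1007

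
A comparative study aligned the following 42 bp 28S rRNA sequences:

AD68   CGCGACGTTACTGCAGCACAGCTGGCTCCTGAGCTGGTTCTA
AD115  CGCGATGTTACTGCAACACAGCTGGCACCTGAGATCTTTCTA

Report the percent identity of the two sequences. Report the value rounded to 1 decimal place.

Mismatches occur at site 6 (C/T), site 16 (G/A), site 27 (T/A), site 34 (C/A), site 36 (G/C), site 37 (G/T).
36 of the 42 sites match, so the percent identity is 36/42 × 100 = 85.7%.

85.7%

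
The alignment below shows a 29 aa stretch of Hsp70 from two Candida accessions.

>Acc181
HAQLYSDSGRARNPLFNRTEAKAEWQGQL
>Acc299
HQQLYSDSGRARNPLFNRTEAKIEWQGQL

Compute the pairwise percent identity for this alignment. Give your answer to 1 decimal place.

Differing sites — 2:A/Q; 23:A/I.
27 of the 29 sites match, so the percent identity is 27/29 × 100 = 93.1%.

93.1%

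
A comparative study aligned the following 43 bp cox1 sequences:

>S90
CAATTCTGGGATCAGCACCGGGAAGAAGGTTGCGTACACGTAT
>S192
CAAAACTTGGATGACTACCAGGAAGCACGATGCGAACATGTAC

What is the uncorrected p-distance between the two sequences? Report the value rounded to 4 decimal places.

Mismatches occur at site 4 (T→A), site 5 (T→A), site 8 (G→T), site 13 (C→G), site 15 (G→C), site 16 (C→T), site 20 (G→A), site 26 (A→C), site 28 (G→C), site 30 (T→A), site 35 (T→A), site 39 (C→T), site 43 (T→C).
There are 13 differences over 43 sites, so p = 13/43 = 0.3023.

0.3023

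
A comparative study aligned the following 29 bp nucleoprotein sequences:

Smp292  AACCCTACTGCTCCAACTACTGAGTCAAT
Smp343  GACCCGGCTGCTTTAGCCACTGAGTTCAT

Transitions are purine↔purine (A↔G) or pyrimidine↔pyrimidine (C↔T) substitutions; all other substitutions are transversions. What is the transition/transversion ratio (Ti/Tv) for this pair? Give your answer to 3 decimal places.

3.500

The sequences differ at positions 1 (A/G, transition), 6 (T/G, transversion), 7 (A/G, transition), 13 (C/T, transition), 14 (C/T, transition), 16 (A/G, transition), 18 (T/C, transition), 26 (C/T, transition), 27 (A/C, transversion).
Of the 9 differences, 7 transitions and 2 transversions, so Ti/Tv = 7/2 = 3.500.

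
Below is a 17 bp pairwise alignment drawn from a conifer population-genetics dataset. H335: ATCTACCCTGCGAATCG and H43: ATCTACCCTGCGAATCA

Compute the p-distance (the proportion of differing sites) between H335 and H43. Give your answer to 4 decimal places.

0.0588

The sequences differ at position 17 (G/A).
There are 1 differences over 17 sites, so p = 1/17 = 0.0588.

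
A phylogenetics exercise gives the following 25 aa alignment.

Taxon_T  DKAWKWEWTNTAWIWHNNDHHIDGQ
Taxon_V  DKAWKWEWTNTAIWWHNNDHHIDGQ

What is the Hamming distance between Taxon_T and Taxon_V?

Mismatches occur at site 13 (W/I), site 14 (I/W).
That gives 2 mismatches out of 25 aligned sites, so the Hamming distance is 2.

2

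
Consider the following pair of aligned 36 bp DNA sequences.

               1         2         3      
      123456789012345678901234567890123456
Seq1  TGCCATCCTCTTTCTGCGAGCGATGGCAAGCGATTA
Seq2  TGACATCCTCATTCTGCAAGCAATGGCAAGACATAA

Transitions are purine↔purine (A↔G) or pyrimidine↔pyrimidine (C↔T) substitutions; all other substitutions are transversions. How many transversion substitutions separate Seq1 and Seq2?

5

Mismatches occur at site 3 (C→A, transversion), site 11 (T→A, transversion), site 18 (G→A, transition), site 22 (G→A, transition), site 31 (C→A, transversion), site 32 (G→C, transversion), site 35 (T→A, transversion).
Of the 7 differences, 2 transitions and 5 transversions, so the answer is 5.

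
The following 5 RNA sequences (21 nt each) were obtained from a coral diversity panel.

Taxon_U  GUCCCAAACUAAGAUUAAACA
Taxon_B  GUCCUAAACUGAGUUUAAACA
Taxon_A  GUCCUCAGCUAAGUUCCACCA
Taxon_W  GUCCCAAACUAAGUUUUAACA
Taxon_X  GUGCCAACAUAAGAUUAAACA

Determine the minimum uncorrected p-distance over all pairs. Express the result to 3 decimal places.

0.095

Pairwise Hamming distances:
  Taxon_U vs Taxon_B: 3
  Taxon_U vs Taxon_A: 7
  Taxon_U vs Taxon_W: 2
  Taxon_U vs Taxon_X: 3
  Taxon_B vs Taxon_A: 6
  Taxon_B vs Taxon_W: 3
  Taxon_B vs Taxon_X: 6
  Taxon_A vs Taxon_W: 6
  Taxon_A vs Taxon_X: 9
  Taxon_W vs Taxon_X: 5
The smallest is 2 mismatches, between Taxon_U and Taxon_W; p = 2/21 = 0.095.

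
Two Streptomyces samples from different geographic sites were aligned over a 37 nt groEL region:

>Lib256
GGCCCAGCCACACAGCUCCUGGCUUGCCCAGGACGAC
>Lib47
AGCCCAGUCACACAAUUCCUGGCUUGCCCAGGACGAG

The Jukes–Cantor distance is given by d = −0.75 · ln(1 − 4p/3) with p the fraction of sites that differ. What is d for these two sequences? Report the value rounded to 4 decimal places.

Differing sites — 1:G/A; 8:C/U; 15:G/A; 16:C/U; 37:C/G.
p = 5/37 = 0.135135.
d = −0.75 · ln(1 − (4/3)·0.135135) = −0.75 · ln(0.819820) = −0.75 · (-0.198670) = 0.1490.

0.1490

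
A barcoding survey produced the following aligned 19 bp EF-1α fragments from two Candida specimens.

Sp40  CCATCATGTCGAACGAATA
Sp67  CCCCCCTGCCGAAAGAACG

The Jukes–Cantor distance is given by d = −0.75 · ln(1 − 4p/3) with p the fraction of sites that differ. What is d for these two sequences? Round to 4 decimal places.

0.5068

Differing sites — 3:A/C; 4:T/C; 6:A/C; 9:T/C; 14:C/A; 18:T/C; 19:A/G.
p = 7/19 = 0.368421.
d = −0.75 · ln(1 − (4/3)·0.368421) = −0.75 · ln(0.508772) = −0.75 · (-0.675755) = 0.5068.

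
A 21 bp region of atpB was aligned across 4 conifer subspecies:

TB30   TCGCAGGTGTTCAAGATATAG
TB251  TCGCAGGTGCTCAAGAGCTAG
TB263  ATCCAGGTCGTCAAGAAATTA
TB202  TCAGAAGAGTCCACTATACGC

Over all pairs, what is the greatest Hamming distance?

15

Pairwise Hamming distances:
  TB30 vs TB251: 3
  TB30 vs TB263: 8
  TB30 vs TB202: 10
  TB251 vs TB263: 9
  TB251 vs TB202: 13
  TB263 vs TB202: 15
The largest is 15, between TB263 and TB202.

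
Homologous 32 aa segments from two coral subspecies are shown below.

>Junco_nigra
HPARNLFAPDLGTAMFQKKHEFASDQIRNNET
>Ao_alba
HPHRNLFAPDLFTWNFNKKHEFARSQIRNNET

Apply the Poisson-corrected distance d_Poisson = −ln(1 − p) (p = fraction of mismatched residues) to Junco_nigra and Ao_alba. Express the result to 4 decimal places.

0.2469

Mismatches occur at site 3 (A↔H), site 12 (G↔F), site 14 (A↔W), site 15 (M↔N), site 17 (Q↔N), site 24 (S↔R), site 25 (D↔S).
p = 7/32 = 0.218750.
d = −ln(1 − 0.218750) = −ln(0.781250) = 0.2469.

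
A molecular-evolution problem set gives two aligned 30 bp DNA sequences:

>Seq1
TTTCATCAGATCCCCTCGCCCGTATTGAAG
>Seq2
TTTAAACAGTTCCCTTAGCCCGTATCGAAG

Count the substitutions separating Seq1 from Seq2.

Mismatches occur at site 4 (C/A), site 6 (T/A), site 10 (A/T), site 15 (C/T), site 17 (C/A), site 26 (T/C).
That gives 6 mismatches out of 30 aligned sites, so the Hamming distance is 6.

6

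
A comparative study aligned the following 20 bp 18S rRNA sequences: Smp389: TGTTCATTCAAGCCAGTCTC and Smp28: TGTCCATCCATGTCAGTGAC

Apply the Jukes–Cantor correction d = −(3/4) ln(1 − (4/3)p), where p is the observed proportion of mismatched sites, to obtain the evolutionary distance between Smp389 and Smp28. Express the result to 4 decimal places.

Mismatches occur at site 4 (T→C), site 8 (T→C), site 11 (A→T), site 13 (C→T), site 18 (C→G), site 19 (T→A).
p = 6/20 = 0.300000.
d = −0.75 · ln(1 − (4/3)·0.300000) = −0.75 · ln(0.600000) = −0.75 · (-0.510826) = 0.3831.

0.3831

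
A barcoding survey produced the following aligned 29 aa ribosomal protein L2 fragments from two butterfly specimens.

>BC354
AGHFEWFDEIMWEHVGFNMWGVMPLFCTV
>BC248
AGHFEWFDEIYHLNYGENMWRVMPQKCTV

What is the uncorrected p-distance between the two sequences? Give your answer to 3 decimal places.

0.310

Differing sites — 11:M/Y; 12:W/H; 13:E/L; 14:H/N; 15:V/Y; 17:F/E; 21:G/R; 25:L/Q; 26:F/K.
There are 9 differences over 29 sites, so p = 9/29 = 0.310.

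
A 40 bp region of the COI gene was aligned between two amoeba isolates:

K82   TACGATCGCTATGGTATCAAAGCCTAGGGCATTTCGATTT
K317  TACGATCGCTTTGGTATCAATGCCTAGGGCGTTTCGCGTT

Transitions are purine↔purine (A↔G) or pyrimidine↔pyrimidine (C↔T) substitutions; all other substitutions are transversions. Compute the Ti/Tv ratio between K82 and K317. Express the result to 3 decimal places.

0.250

Mismatches occur at site 11 (A→T, transversion), site 21 (A→T, transversion), site 31 (A→G, transition), site 37 (A→C, transversion), site 38 (T→G, transversion).
Of the 5 differences, 1 transition and 4 transversions, so Ti/Tv = 1/4 = 0.250.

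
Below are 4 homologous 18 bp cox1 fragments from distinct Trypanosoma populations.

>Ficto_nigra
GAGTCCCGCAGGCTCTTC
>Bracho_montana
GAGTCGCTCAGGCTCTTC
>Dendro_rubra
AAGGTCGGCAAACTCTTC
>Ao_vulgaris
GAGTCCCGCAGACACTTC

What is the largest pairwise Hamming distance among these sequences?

8

Pairwise Hamming distances:
  Ficto_nigra vs Bracho_montana: 2
  Ficto_nigra vs Dendro_rubra: 6
  Ficto_nigra vs Ao_vulgaris: 2
  Bracho_montana vs Dendro_rubra: 8
  Bracho_montana vs Ao_vulgaris: 4
  Dendro_rubra vs Ao_vulgaris: 6
The largest is 8, between Bracho_montana and Dendro_rubra.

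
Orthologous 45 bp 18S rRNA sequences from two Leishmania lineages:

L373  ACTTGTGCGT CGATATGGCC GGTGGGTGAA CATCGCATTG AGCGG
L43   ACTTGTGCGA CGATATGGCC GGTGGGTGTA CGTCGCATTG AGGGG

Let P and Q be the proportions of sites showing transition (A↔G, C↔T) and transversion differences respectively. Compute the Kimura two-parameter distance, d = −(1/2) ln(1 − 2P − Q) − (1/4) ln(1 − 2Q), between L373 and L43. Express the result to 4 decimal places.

0.0947

Mismatches occur at site 10 (T↔A, transversion), site 29 (A↔T, transversion), site 32 (A↔G, transition), site 43 (C↔G, transversion).
Of the 4 differences, 1 transition and 3 transversions over 45 sites: P = 1/45 = 0.022222, Q = 3/45 = 0.066667.
d = −0.5·ln(0.888889) − 0.25·ln(0.866666) = −0.5·(-0.117783) − 0.25·(-0.143102) = 0.0947.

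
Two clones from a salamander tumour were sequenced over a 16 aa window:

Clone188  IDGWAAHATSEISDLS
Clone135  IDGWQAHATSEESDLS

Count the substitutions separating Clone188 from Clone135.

The sequences differ at positions 5 (A/Q), 12 (I/E).
That gives 2 mismatches out of 16 aligned sites, so the Hamming distance is 2.

2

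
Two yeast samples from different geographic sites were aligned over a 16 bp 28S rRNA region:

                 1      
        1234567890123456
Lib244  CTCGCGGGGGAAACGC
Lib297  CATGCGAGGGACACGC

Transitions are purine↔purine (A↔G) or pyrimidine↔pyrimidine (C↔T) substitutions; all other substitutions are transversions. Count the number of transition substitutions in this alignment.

2

Differing sites — 2:T/A (Tv); 3:C/T (Ti); 7:G/A (Ti); 12:A/C (Tv).
Of the 4 differences, 2 transitions and 2 transversions, so the answer is 2.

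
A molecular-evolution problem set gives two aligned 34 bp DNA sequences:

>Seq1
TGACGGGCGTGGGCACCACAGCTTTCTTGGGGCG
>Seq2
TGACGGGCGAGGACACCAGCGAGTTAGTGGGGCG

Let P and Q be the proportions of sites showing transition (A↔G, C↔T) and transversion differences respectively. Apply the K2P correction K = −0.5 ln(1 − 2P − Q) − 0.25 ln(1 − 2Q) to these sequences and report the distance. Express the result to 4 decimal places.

0.2864

Differing sites — 10:T/A (Tv); 13:G/A (Ti); 19:C/G (Tv); 20:A/C (Tv); 22:C/A (Tv); 23:T/G (Tv); 26:C/A (Tv); 27:T/G (Tv).
Of the 8 differences, 1 transition and 7 transversions over 34 sites: P = 1/34 = 0.029412, Q = 7/34 = 0.205882.
d = −0.5·ln(0.735294) − 0.25·ln(0.588236) = −0.5·(-0.307485) − 0.25·(-0.530627) = 0.2864.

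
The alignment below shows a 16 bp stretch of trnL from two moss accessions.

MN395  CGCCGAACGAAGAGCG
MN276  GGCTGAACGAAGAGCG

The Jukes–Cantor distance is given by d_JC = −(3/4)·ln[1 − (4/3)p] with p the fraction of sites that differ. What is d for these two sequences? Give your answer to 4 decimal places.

0.1367

The sequences differ at positions 1 (C/G), 4 (C/T).
p = 2/16 = 0.125000.
d = −0.75 · ln(1 − (4/3)·0.125000) = −0.75 · ln(0.833333) = −0.75 · (-0.182322) = 0.1367.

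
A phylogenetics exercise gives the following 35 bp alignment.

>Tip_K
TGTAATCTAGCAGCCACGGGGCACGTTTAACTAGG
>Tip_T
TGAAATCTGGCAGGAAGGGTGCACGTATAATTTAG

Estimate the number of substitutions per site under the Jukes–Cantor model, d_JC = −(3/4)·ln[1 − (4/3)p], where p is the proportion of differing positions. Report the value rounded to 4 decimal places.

The sequences differ at positions 3 (T/A), 9 (A/G), 14 (C/G), 15 (C/A), 17 (C/G), 20 (G/T), 27 (T/A), 31 (C/T), 33 (A/T), 34 (G/A).
p = 10/35 = 0.285714.
d = −0.75 · ln(1 − (4/3)·0.285714) = −0.75 · ln(0.619048) = −0.75 · (-0.479572) = 0.3597.

0.3597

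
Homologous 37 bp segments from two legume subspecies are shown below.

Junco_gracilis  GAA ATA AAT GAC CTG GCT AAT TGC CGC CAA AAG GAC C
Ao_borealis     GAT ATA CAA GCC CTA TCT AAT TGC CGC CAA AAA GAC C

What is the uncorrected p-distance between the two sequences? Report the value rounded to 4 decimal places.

0.1892

Mismatches occur at site 3 (A↔T), site 7 (A↔C), site 9 (T↔A), site 11 (A↔C), site 15 (G↔A), site 16 (G↔T), site 33 (G↔A).
There are 7 differences over 37 sites, so p = 7/37 = 0.1892.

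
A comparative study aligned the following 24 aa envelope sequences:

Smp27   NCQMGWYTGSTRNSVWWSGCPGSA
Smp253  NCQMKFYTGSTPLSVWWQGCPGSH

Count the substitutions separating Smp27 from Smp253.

6

The sequences differ at positions 5 (G/K), 6 (W/F), 12 (R/P), 13 (N/L), 18 (S/Q), 24 (A/H).
That gives 6 mismatches out of 24 aligned sites, so the Hamming distance is 6.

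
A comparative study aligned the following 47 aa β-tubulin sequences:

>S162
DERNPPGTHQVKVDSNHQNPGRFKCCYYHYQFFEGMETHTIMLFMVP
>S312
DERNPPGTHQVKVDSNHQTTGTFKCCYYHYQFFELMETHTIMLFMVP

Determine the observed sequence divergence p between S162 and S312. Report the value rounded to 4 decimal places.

Mismatches occur at site 19 (N→T), site 20 (P→T), site 22 (R→T), site 35 (G→L).
There are 4 differences over 47 sites, so p = 4/47 = 0.0851.

0.0851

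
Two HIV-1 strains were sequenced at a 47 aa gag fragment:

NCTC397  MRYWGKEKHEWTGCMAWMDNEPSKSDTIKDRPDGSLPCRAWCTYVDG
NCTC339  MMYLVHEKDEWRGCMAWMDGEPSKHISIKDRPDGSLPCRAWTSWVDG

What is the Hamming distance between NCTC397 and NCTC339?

Mismatches occur at site 2 (R↔M), site 4 (W↔L), site 5 (G↔V), site 6 (K↔H), site 9 (H↔D), site 12 (T↔R), site 20 (N↔G), site 25 (S↔H), site 26 (D↔I), site 27 (T↔S), site 42 (C↔T), site 43 (T↔S), site 44 (Y↔W).
That gives 13 mismatches out of 47 aligned sites, so the Hamming distance is 13.

13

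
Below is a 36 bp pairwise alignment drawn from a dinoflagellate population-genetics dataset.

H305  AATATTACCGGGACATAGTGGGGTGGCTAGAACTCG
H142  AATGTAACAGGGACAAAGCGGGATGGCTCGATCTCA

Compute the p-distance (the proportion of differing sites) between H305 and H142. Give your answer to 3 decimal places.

Differing sites — 4:A/G; 6:T/A; 9:C/A; 16:T/A; 19:T/C; 23:G/A; 29:A/C; 32:A/T; 36:G/A.
There are 9 differences over 36 sites, so p = 9/36 = 0.250.

0.250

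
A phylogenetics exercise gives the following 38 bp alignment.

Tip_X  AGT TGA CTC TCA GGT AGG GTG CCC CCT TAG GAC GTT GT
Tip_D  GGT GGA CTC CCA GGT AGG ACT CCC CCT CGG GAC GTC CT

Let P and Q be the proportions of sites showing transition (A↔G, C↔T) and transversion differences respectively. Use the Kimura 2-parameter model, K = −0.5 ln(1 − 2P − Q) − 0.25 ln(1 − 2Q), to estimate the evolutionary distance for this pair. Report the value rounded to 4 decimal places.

Mismatches occur at site 1 (A↔G, transition), site 4 (T↔G, transversion), site 10 (T↔C, transition), site 19 (G↔A, transition), site 20 (T↔C, transition), site 21 (G↔T, transversion), site 28 (T↔C, transition), site 29 (A↔G, transition), site 36 (T↔C, transition), site 37 (G↔C, transversion).
Of the 10 differences, 7 transitions and 3 transversions over 38 sites: P = 7/38 = 0.184211, Q = 3/38 = 0.078947.
d = −0.5·ln(0.552631) − 0.25·ln(0.842106) = −0.5·(-0.593065) − 0.25·(-0.171849) = 0.3395.

0.3395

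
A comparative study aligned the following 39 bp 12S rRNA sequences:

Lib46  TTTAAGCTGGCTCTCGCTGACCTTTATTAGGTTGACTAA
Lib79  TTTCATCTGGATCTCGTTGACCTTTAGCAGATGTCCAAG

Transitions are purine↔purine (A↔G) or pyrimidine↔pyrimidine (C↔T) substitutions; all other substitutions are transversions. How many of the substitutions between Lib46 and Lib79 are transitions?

Differing sites — 4:A/C (Tv); 6:G/T (Tv); 11:C/A (Tv); 17:C/T (Ti); 27:T/G (Tv); 28:T/C (Ti); 31:G/A (Ti); 33:T/G (Tv); 34:G/T (Tv); 35:A/C (Tv); 37:T/A (Tv); 39:A/G (Ti).
Of the 12 differences, 4 transitions and 8 transversions, so the answer is 4.

4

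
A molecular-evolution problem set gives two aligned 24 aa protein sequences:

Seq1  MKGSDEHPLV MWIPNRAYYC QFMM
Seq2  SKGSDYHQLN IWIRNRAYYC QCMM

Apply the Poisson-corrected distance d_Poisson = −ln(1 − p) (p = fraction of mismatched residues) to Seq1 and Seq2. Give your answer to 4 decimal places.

The sequences differ at positions 1 (M/S), 6 (E/Y), 8 (P/Q), 10 (V/N), 11 (M/I), 14 (P/R), 22 (F/C).
p = 7/24 = 0.291667.
d = −ln(1 − 0.291667) = −ln(0.708333) = 0.3448.

0.3448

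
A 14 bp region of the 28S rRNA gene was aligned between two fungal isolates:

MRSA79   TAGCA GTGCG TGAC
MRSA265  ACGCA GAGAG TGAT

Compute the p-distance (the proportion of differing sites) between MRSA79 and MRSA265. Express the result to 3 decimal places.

0.357

Mismatches occur at site 1 (T↔A), site 2 (A↔C), site 7 (T↔A), site 9 (C↔A), site 14 (C↔T).
There are 5 differences over 14 sites, so p = 5/14 = 0.357.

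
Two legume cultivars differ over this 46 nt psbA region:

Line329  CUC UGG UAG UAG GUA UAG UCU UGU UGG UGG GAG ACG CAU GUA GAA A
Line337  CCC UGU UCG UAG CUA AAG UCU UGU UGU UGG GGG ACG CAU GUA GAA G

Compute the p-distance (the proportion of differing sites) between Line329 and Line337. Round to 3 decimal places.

Mismatches occur at site 2 (U↔C), site 6 (G↔U), site 8 (A↔C), site 13 (G↔C), site 16 (U↔A), site 27 (G↔U), site 32 (A↔G), site 46 (A↔G).
There are 8 differences over 46 sites, so p = 8/46 = 0.174.

0.174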